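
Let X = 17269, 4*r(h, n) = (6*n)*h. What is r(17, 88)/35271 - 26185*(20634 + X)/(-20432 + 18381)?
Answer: 11668707110783/24113607 ≈ 4.8391e+5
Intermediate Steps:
r(h, n) = 3*h*n/2 (r(h, n) = ((6*n)*h)/4 = (6*h*n)/4 = 3*h*n/2)
r(17, 88)/35271 - 26185*(20634 + X)/(-20432 + 18381) = ((3/2)*17*88)/35271 - 26185*(20634 + 17269)/(-20432 + 18381) = 2244*(1/35271) - 26185/((-2051/37903)) = 748/11757 - 26185/((-2051*1/37903)) = 748/11757 - 26185/(-2051/37903) = 748/11757 - 26185*(-37903/2051) = 748/11757 + 992490055/2051 = 11668707110783/24113607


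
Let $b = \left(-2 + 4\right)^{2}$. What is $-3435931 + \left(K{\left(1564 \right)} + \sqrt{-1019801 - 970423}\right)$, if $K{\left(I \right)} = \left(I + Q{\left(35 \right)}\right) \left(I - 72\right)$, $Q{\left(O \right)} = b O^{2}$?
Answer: $6208357 + 12 i \sqrt{13821} \approx 6.2084 \cdot 10^{6} + 1410.8 i$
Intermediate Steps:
$b = 4$ ($b = 2^{2} = 4$)
$Q{\left(O \right)} = 4 O^{2}$
$K{\left(I \right)} = \left(-72 + I\right) \left(4900 + I\right)$ ($K{\left(I \right)} = \left(I + 4 \cdot 35^{2}\right) \left(I - 72\right) = \left(I + 4 \cdot 1225\right) \left(-72 + I\right) = \left(I + 4900\right) \left(-72 + I\right) = \left(4900 + I\right) \left(-72 + I\right) = \left(-72 + I\right) \left(4900 + I\right)$)
$-3435931 + \left(K{\left(1564 \right)} + \sqrt{-1019801 - 970423}\right) = -3435931 + \left(\left(-352800 + 1564^{2} + 4828 \cdot 1564\right) + \sqrt{-1019801 - 970423}\right) = -3435931 + \left(\left(-352800 + 2446096 + 7550992\right) + \sqrt{-1990224}\right) = -3435931 + \left(9644288 + 12 i \sqrt{13821}\right) = 6208357 + 12 i \sqrt{13821}$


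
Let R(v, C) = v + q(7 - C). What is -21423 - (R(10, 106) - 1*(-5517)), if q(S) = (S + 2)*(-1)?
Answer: -27047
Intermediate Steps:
q(S) = -2 - S (q(S) = (2 + S)*(-1) = -2 - S)
R(v, C) = -9 + C + v (R(v, C) = v + (-2 - (7 - C)) = v + (-2 + (-7 + C)) = v + (-9 + C) = -9 + C + v)
-21423 - (R(10, 106) - 1*(-5517)) = -21423 - ((-9 + 106 + 10) - 1*(-5517)) = -21423 - (107 + 5517) = -21423 - 1*5624 = -21423 - 5624 = -27047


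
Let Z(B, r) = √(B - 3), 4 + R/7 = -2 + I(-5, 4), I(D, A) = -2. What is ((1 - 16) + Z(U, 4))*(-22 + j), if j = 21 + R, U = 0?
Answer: 855 - 57*I*√3 ≈ 855.0 - 98.727*I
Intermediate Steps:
R = -56 (R = -28 + 7*(-2 - 2) = -28 + 7*(-4) = -28 - 28 = -56)
Z(B, r) = √(-3 + B)
j = -35 (j = 21 - 56 = -35)
((1 - 16) + Z(U, 4))*(-22 + j) = ((1 - 16) + √(-3 + 0))*(-22 - 35) = (-15 + √(-3))*(-57) = (-15 + I*√3)*(-57) = 855 - 57*I*√3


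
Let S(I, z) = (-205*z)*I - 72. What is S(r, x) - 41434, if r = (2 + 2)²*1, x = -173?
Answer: 525934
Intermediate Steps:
r = 16 (r = 4²*1 = 16*1 = 16)
S(I, z) = -72 - 205*I*z (S(I, z) = -205*I*z - 72 = -72 - 205*I*z)
S(r, x) - 41434 = (-72 - 205*16*(-173)) - 41434 = (-72 + 567440) - 41434 = 567368 - 41434 = 525934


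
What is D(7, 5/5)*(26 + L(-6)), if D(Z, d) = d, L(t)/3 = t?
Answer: 8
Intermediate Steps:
L(t) = 3*t
D(7, 5/5)*(26 + L(-6)) = (5/5)*(26 + 3*(-6)) = (5*(⅕))*(26 - 18) = 1*8 = 8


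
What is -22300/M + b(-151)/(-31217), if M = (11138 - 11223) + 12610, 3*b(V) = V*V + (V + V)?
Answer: -10534299/5213239 ≈ -2.0207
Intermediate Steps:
b(V) = V**2/3 + 2*V/3 (b(V) = (V*V + (V + V))/3 = (V**2 + 2*V)/3 = V**2/3 + 2*V/3)
M = 12525 (M = -85 + 12610 = 12525)
-22300/M + b(-151)/(-31217) = -22300/12525 + ((1/3)*(-151)*(2 - 151))/(-31217) = -22300*1/12525 + ((1/3)*(-151)*(-149))*(-1/31217) = -892/501 + (22499/3)*(-1/31217) = -892/501 - 22499/93651 = -10534299/5213239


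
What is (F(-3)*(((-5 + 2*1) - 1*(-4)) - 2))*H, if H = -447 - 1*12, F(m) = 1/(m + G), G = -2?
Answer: -459/5 ≈ -91.800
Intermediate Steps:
F(m) = 1/(-2 + m) (F(m) = 1/(m - 2) = 1/(-2 + m))
H = -459 (H = -447 - 12 = -459)
(F(-3)*(((-5 + 2*1) - 1*(-4)) - 2))*H = ((((-5 + 2*1) - 1*(-4)) - 2)/(-2 - 3))*(-459) = ((((-5 + 2) + 4) - 2)/(-5))*(-459) = -((-3 + 4) - 2)/5*(-459) = -(1 - 2)/5*(-459) = -⅕*(-1)*(-459) = (⅕)*(-459) = -459/5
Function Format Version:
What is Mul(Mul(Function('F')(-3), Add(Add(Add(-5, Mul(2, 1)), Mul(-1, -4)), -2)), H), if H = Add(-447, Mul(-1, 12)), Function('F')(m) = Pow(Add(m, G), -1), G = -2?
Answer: Rational(-459, 5) ≈ -91.800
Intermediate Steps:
Function('F')(m) = Pow(Add(-2, m), -1) (Function('F')(m) = Pow(Add(m, -2), -1) = Pow(Add(-2, m), -1))
H = -459 (H = Add(-447, -12) = -459)
Mul(Mul(Function('F')(-3), Add(Add(Add(-5, Mul(2, 1)), Mul(-1, -4)), -2)), H) = Mul(Mul(Pow(Add(-2, -3), -1), Add(Add(Add(-5, Mul(2, 1)), Mul(-1, -4)), -2)), -459) = Mul(Mul(Pow(-5, -1), Add(Add(Add(-5, 2), 4), -2)), -459) = Mul(Mul(Rational(-1, 5), Add(Add(-3, 4), -2)), -459) = Mul(Mul(Rational(-1, 5), Add(1, -2)), -459) = Mul(Mul(Rational(-1, 5), -1), -459) = Mul(Rational(1, 5), -459) = Rational(-459, 5)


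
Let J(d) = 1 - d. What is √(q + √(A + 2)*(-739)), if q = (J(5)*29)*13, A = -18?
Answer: 2*√(-377 - 739*I) ≈ 30.087 - 49.125*I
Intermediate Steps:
q = -1508 (q = ((1 - 1*5)*29)*13 = ((1 - 5)*29)*13 = -4*29*13 = -116*13 = -1508)
√(q + √(A + 2)*(-739)) = √(-1508 + √(-18 + 2)*(-739)) = √(-1508 + √(-16)*(-739)) = √(-1508 + (4*I)*(-739)) = √(-1508 - 2956*I)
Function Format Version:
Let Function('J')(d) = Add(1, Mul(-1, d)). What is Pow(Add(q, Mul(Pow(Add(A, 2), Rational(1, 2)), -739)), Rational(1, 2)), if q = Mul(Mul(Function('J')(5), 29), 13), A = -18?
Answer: Mul(2, Pow(Add(-377, Mul(-739, I)), Rational(1, 2))) ≈ Add(30.087, Mul(-49.125, I))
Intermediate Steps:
q = -1508 (q = Mul(Mul(Add(1, Mul(-1, 5)), 29), 13) = Mul(Mul(Add(1, -5), 29), 13) = Mul(Mul(-4, 29), 13) = Mul(-116, 13) = -1508)
Pow(Add(q, Mul(Pow(Add(A, 2), Rational(1, 2)), -739)), Rational(1, 2)) = Pow(Add(-1508, Mul(Pow(Add(-18, 2), Rational(1, 2)), -739)), Rational(1, 2)) = Pow(Add(-1508, Mul(Pow(-16, Rational(1, 2)), -739)), Rational(1, 2)) = Pow(Add(-1508, Mul(Mul(4, I), -739)), Rational(1, 2)) = Pow(Add(-1508, Mul(-2956, I)), Rational(1, 2))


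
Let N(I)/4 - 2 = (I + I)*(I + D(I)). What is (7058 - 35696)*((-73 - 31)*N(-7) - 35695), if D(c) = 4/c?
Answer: 2308881474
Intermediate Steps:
N(I) = 8 + 8*I*(I + 4/I) (N(I) = 8 + 4*((I + I)*(I + 4/I)) = 8 + 4*((2*I)*(I + 4/I)) = 8 + 4*(2*I*(I + 4/I)) = 8 + 8*I*(I + 4/I))
(7058 - 35696)*((-73 - 31)*N(-7) - 35695) = (7058 - 35696)*((-73 - 31)*(40 + 8*(-7)²) - 35695) = -28638*(-104*(40 + 8*49) - 35695) = -28638*(-104*(40 + 392) - 35695) = -28638*(-104*432 - 35695) = -28638*(-44928 - 35695) = -28638*(-80623) = 2308881474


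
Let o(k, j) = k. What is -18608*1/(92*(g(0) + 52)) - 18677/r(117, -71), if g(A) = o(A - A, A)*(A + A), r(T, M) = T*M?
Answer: -24122/14697 ≈ -1.6413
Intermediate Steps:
r(T, M) = M*T
g(A) = 0 (g(A) = (A - A)*(A + A) = 0*(2*A) = 0)
-18608*1/(92*(g(0) + 52)) - 18677/r(117, -71) = -18608*1/(92*(0 + 52)) - 18677/((-71*117)) = -18608/(52*92) - 18677/(-8307) = -18608/4784 - 18677*(-1/8307) = -18608*1/4784 + 18677/8307 = -1163/299 + 18677/8307 = -24122/14697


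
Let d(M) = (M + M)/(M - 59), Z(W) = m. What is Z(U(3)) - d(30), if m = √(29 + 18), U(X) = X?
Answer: 60/29 + √47 ≈ 8.9246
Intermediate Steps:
m = √47 ≈ 6.8557
Z(W) = √47
d(M) = 2*M/(-59 + M) (d(M) = (2*M)/(-59 + M) = 2*M/(-59 + M))
Z(U(3)) - d(30) = √47 - 2*30/(-59 + 30) = √47 - 2*30/(-29) = √47 - 2*30*(-1)/29 = √47 - 1*(-60/29) = √47 + 60/29 = 60/29 + √47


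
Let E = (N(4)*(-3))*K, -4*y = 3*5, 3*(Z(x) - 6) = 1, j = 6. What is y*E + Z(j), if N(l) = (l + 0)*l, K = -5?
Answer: -2681/3 ≈ -893.67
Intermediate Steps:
N(l) = l² (N(l) = l*l = l²)
Z(x) = 19/3 (Z(x) = 6 + (⅓)*1 = 6 + ⅓ = 19/3)
y = -15/4 (y = -3*5/4 = -¼*15 = -15/4 ≈ -3.7500)
E = 240 (E = (4²*(-3))*(-5) = (16*(-3))*(-5) = -48*(-5) = 240)
y*E + Z(j) = -15/4*240 + 19/3 = -900 + 19/3 = -2681/3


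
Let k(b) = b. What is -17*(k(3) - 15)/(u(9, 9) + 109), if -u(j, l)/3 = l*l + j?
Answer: -204/161 ≈ -1.2671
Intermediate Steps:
u(j, l) = -3*j - 3*l² (u(j, l) = -3*(l*l + j) = -3*(l² + j) = -3*(j + l²) = -3*j - 3*l²)
-17*(k(3) - 15)/(u(9, 9) + 109) = -17*(3 - 15)/((-3*9 - 3*9²) + 109) = -(-204)/((-27 - 3*81) + 109) = -(-204)/((-27 - 243) + 109) = -(-204)/(-270 + 109) = -(-204)/(-161) = -(-204)*(-1)/161 = -17*12/161 = -204/161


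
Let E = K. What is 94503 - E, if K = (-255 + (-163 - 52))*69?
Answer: 126933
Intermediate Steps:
K = -32430 (K = (-255 - 215)*69 = -470*69 = -32430)
E = -32430
94503 - E = 94503 - 1*(-32430) = 94503 + 32430 = 126933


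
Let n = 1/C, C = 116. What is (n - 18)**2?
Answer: 4355569/13456 ≈ 323.69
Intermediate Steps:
n = 1/116 ≈ 0.0086207
(n - 18)**2 = (1/116 - 18)**2 = (-2087/116)**2 = 4355569/13456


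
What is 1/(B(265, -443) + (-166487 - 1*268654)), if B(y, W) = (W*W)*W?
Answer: -1/87373448 ≈ -1.1445e-8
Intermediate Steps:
B(y, W) = W³ (B(y, W) = W²*W = W³)
1/(B(265, -443) + (-166487 - 1*268654)) = 1/((-443)³ + (-166487 - 1*268654)) = 1/(-86938307 + (-166487 - 268654)) = 1/(-86938307 - 435141) = 1/(-87373448) = -1/87373448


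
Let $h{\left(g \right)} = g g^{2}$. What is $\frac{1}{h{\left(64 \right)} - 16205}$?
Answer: $\frac{1}{245939} \approx 4.0661 \cdot 10^{-6}$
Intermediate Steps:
$h{\left(g \right)} = g^{3}$
$\frac{1}{h{\left(64 \right)} - 16205} = \frac{1}{64^{3} - 16205} = \frac{1}{262144 - 16205} = \frac{1}{245939}$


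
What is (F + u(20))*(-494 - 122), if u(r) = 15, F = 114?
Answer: -79464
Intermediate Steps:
(F + u(20))*(-494 - 122) = (114 + 15)*(-494 - 122) = 129*(-616) = -79464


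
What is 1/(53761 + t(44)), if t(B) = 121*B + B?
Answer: 1/59129 ≈ 1.6912e-5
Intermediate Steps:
t(B) = 122*B
1/(53761 + t(44)) = 1/(53761 + 122*44) = 1/(53761 + 5368) = 1/59129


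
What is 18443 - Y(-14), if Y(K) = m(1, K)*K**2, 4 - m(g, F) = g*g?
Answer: 17855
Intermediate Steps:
m(g, F) = 4 - g**2 (m(g, F) = 4 - g*g = 4 - g**2)
Y(K) = 3*K**2 (Y(K) = (4 - 1*1**2)*K**2 = (4 - 1*1)*K**2 = (4 - 1)*K**2 = 3*K**2)
18443 - Y(-14) = 18443 - 3*(-14)**2 = 18443 - 3*196 = 18443 - 1*588 = 18443 - 588 = 17855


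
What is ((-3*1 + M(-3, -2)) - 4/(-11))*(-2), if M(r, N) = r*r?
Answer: -140/11 ≈ -12.727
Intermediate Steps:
M(r, N) = r²
((-3*1 + M(-3, -2)) - 4/(-11))*(-2) = ((-3*1 + (-3)²) - 4/(-11))*(-2) = ((-3 + 9) - 4*(-1/11))*(-2) = (6 + 4/11)*(-2) = (70/11)*(-2) = -140/11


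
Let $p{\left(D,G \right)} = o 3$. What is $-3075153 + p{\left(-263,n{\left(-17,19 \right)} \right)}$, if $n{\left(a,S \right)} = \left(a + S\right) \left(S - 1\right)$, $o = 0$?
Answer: $-3075153$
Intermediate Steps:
$n{\left(a,S \right)} = \left(-1 + S\right) \left(S + a\right)$ ($n{\left(a,S \right)} = \left(S + a\right) \left(-1 + S\right) = \left(-1 + S\right) \left(S + a\right)$)
$p{\left(D,G \right)} = 0$ ($p{\left(D,G \right)} = 0 \cdot 3 = 0$)
$-3075153 + p{\left(-263,n{\left(-17,19 \right)} \right)} = -3075153 + 0 = -3075153$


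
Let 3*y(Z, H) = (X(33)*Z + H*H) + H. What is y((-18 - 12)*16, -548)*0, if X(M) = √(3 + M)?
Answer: 0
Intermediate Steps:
y(Z, H) = 2*Z + H/3 + H²/3 (y(Z, H) = ((√(3 + 33)*Z + H*H) + H)/3 = ((√36*Z + H²) + H)/3 = ((6*Z + H²) + H)/3 = ((H² + 6*Z) + H)/3 = (H + H² + 6*Z)/3 = 2*Z + H/3 + H²/3)
y((-18 - 12)*16, -548)*0 = (2*((-18 - 12)*16) + (⅓)*(-548) + (⅓)*(-548)²)*0 = (2*(-30*16) - 548/3 + (⅓)*300304)*0 = (2*(-480) - 548/3 + 300304/3)*0 = (-960 - 548/3 + 300304/3)*0 = (296876/3)*0 = 0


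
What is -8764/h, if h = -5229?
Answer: 1252/747 ≈ 1.6760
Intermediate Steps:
-8764/h = -8764/(-5229) = -8764*(-1/5229) = 1252/747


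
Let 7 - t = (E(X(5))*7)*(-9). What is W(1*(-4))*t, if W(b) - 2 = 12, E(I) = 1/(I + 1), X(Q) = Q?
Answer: 245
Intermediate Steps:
E(I) = 1/(1 + I)
W(b) = 14 (W(b) = 2 + 12 = 14)
t = 35/2 (t = 7 - 7/(1 + 5)*(-9) = 7 - 7/6*(-9) = 7 - (⅙)*7*(-9) = 7 - 7*(-9)/6 = 7 - 1*(-21/2) = 7 + 21/2 = 35/2 ≈ 17.500)
W(1*(-4))*t = 14*(35/2) = 245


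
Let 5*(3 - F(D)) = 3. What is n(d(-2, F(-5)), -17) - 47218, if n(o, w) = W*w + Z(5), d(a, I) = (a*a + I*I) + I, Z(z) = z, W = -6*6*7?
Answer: -42929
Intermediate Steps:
F(D) = 12/5 (F(D) = 3 - 1/5*3 = 3 - 3/5 = 12/5)
W = -252 (W = -36*7 = -252)
d(a, I) = I + I**2 + a**2 (d(a, I) = (a**2 + I**2) + I = (I**2 + a**2) + I = I + I**2 + a**2)
n(o, w) = 5 - 252*w (n(o, w) = -252*w + 5 = 5 - 252*w)
n(d(-2, F(-5)), -17) - 47218 = (5 - 252*(-17)) - 47218 = (5 + 4284) - 47218 = 4289 - 47218 = -42929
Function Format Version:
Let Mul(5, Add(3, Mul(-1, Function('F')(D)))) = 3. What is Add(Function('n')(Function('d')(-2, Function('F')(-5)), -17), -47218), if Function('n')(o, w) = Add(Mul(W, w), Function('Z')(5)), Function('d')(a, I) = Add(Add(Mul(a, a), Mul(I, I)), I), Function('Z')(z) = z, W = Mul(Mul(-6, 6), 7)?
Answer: -42929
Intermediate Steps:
Function('F')(D) = Rational(12, 5) (Function('F')(D) = Add(3, Mul(Rational(-1, 5), 3)) = Add(3, Rational(-3, 5)) = Rational(12, 5))
W = -252 (W = Mul(-36, 7) = -252)
Function('d')(a, I) = Add(I, Pow(I, 2), Pow(a, 2)) (Function('d')(a, I) = Add(Add(Pow(a, 2), Pow(I, 2)), I) = Add(Add(Pow(I, 2), Pow(a, 2)), I) = Add(I, Pow(I, 2), Pow(a, 2)))
Function('n')(o, w) = Add(5, Mul(-252, w)) (Function('n')(o, w) = Add(Mul(-252, w), 5) = Add(5, Mul(-252, w)))
Add(Function('n')(Function('d')(-2, Function('F')(-5)), -17), -47218) = Add(Add(5, Mul(-252, -17)), -47218) = Add(Add(5, 4284), -47218) = Add(4289, -47218) = -42929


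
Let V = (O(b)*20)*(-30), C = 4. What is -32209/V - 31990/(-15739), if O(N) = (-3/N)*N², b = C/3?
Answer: -430161451/37773600 ≈ -11.388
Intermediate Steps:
b = 4/3 ≈ 1.3333
O(N) = -3*N
V = 2400 (V = (-3*4/3*20)*(-30) = -4*20*(-30) = -80*(-30) = 2400)
-32209/V - 31990/(-15739) = -32209/2400 - 31990/(-15739) = -32209*1/2400 - 31990*(-1/15739) = -32209/2400 + 31990/15739 = -430161451/37773600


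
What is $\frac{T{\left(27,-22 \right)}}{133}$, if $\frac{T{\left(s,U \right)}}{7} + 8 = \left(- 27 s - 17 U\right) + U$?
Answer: $- \frac{385}{19} \approx -20.263$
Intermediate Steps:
$T{\left(s,U \right)} = -56 - 189 s - 112 U$ ($T{\left(s,U \right)} = -56 + 7 \left(\left(- 27 s - 17 U\right) + U\right) = -56 + 7 \left(- 27 s - 16 U\right) = -56 - \left(112 U + 189 s\right) = -56 - 189 s - 112 U$)
$\frac{T{\left(27,-22 \right)}}{133} = \frac{-56 - 5103 - -2464}{133} = \left(-56 - 5103 + 2464\right) \frac{1}{133} = \left(-2695\right) \frac{1}{133} = - \frac{385}{19}$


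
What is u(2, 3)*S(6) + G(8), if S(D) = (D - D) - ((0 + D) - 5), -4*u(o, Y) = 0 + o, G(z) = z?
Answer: 17/2 ≈ 8.5000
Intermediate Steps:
u(o, Y) = -o/4 (u(o, Y) = -(0 + o)/4 = -o/4)
S(D) = 5 - D (S(D) = 0 - (D - 5) = 0 - (-5 + D) = 0 + (5 - D) = 5 - D)
u(2, 3)*S(6) + G(8) = (-¼*2)*(5 - 1*6) + 8 = -(5 - 6)/2 + 8 = -½*(-1) + 8 = ½ + 8 = 17/2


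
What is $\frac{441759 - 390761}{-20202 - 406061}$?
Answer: $- \frac{50998}{426263} \approx -0.11964$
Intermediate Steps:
$\frac{441759 - 390761}{-20202 - 406061} = \frac{50998}{-426263} = 50998 \left(- \frac{1}{426263}\right) = - \frac{50998}{426263}$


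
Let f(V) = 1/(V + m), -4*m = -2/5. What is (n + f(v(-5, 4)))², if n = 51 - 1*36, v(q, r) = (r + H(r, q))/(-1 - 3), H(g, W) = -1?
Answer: 30625/169 ≈ 181.21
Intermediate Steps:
m = ⅒ (m = -(-1)/(2*5) = -¼*(-⅖) = ⅒ ≈ 0.10000)
v(q, r) = ¼ - r/4 (v(q, r) = (r - 1)/(-1 - 3) = (-1 + r)/(-4) = (-1 + r)*(-¼) = ¼ - r/4)
f(V) = 1/(⅒ + V) (f(V) = 1/(V + ⅒) = 1/(⅒ + V))
n = 15 (n = 51 - 36 = 15)
(n + f(v(-5, 4)))² = (15 + 10/(1 + 10*(¼ - ¼*4)))² = (15 + 10/(1 + 10*(¼ - 1)))² = (15 + 10/(1 + 10*(-¾)))² = (15 + 10/(1 - 15/2))² = (15 + 10/(-13/2))² = (15 + 10*(-2/13))² = (15 - 20/13)² = (175/13)² = 30625/169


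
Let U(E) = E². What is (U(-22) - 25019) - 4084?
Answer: -28619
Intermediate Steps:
(U(-22) - 25019) - 4084 = ((-22)² - 25019) - 4084 = (484 - 25019) - 4084 = -24535 - 4084 = -28619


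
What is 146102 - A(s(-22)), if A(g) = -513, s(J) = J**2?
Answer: 146615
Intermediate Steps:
146102 - A(s(-22)) = 146102 - 1*(-513) = 146102 + 513 = 146615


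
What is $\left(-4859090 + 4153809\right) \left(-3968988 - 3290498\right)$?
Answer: $5119977545566$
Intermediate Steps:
$\left(-4859090 + 4153809\right) \left(-3968988 - 3290498\right) = \left(-705281\right) \left(-7259486\right) = 5119977545566$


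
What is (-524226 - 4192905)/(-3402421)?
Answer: 4717131/3402421 ≈ 1.3864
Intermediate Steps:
(-524226 - 4192905)/(-3402421) = -4717131*(-1/3402421) = 4717131/3402421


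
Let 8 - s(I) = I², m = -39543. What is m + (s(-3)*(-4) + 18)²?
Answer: -39059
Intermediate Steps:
s(I) = 8 - I²
m + (s(-3)*(-4) + 18)² = -39543 + ((8 - 1*(-3)²)*(-4) + 18)² = -39543 + ((8 - 1*9)*(-4) + 18)² = -39543 + ((8 - 9)*(-4) + 18)² = -39543 + (-1*(-4) + 18)² = -39543 + (4 + 18)² = -39543 + 22² = -39543 + 484 = -39059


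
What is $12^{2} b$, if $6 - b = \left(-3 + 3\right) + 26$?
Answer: $-2880$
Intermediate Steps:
$b = -20$ ($b = 6 - \left(\left(-3 + 3\right) + 26\right) = 6 - \left(0 + 26\right) = 6 - 26 = -20$)
$12^{2} b = 12^{2} \left(-20\right) = 144 \left(-20\right) = -2880$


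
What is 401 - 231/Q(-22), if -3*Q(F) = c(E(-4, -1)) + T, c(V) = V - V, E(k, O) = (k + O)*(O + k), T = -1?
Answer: -292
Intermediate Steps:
E(k, O) = (O + k)² (E(k, O) = (O + k)*(O + k) = (O + k)²)
c(V) = 0
Q(F) = ⅓ (Q(F) = -(0 - 1)/3 = -⅓*(-1) = ⅓)
401 - 231/Q(-22) = 401 - 231/⅓ = 401 - 231*3 = 401 - 1*693 = 401 - 693 = -292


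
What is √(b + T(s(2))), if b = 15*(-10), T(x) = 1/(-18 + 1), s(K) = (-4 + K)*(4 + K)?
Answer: I*√43367/17 ≈ 12.25*I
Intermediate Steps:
T(x) = -1/17 (T(x) = 1/(-17) = -1/17)
b = -150
√(b + T(s(2))) = √(-150 - 1/17) = √(-2551/17) = I*√43367/17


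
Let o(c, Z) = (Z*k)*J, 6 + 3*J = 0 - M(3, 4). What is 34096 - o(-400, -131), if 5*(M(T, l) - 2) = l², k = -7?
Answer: 562792/15 ≈ 37519.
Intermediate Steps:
M(T, l) = 2 + l²/5
J = -56/15 (J = -2 + (0 - (2 + (⅕)*4²))/3 = -2 + (0 - (2 + (⅕)*16))/3 = -2 + (0 - (2 + 16/5))/3 = -2 + (0 - 1*26/5)/3 = -2 + (0 - 26/5)/3 = -2 + (⅓)*(-26/5) = -2 - 26/15 = -56/15 ≈ -3.7333)
o(c, Z) = 392*Z/15 (o(c, Z) = (Z*(-7))*(-56/15) = -7*Z*(-56/15) = 392*Z/15)
34096 - o(-400, -131) = 34096 - 392*(-131)/15 = 34096 - 1*(-51352/15) = 34096 + 51352/15 = 562792/15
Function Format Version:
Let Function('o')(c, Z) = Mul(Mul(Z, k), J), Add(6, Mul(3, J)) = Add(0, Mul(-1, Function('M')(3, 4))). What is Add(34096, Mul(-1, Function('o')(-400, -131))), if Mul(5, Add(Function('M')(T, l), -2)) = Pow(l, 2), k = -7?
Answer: Rational(562792, 15) ≈ 37519.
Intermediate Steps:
Function('M')(T, l) = Add(2, Mul(Rational(1, 5), Pow(l, 2)))
J = Rational(-56, 15) (J = Add(-2, Mul(Rational(1, 3), Add(0, Mul(-1, Add(2, Mul(Rational(1, 5), Pow(4, 2))))))) = Add(-2, Mul(Rational(1, 3), Add(0, Mul(-1, Add(2, Mul(Rational(1, 5), 16)))))) = Add(-2, Mul(Rational(1, 3), Add(0, Mul(-1, Add(2, Rational(16, 5)))))) = Add(-2, Mul(Rational(1, 3), Add(0, Mul(-1, Rational(26, 5))))) = Add(-2, Mul(Rational(1, 3), Add(0, Rational(-26, 5)))) = Add(-2, Mul(Rational(1, 3), Rational(-26, 5))) = Add(-2, Rational(-26, 15)) = Rational(-56, 15) ≈ -3.7333)
Function('o')(c, Z) = Mul(Rational(392, 15), Z) (Function('o')(c, Z) = Mul(Mul(Z, -7), Rational(-56, 15)) = Mul(Mul(-7, Z), Rational(-56, 15)) = Mul(Rational(392, 15), Z))
Add(34096, Mul(-1, Function('o')(-400, -131))) = Add(34096, Mul(-1, Mul(Rational(392, 15), -131))) = Add(34096, Mul(-1, Rational(-51352, 15))) = Add(34096, Rational(51352, 15)) = Rational(562792, 15)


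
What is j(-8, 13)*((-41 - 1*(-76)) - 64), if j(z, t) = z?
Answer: 232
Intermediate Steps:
j(-8, 13)*((-41 - 1*(-76)) - 64) = -8*((-41 - 1*(-76)) - 64) = -8*((-41 + 76) - 64) = -8*(35 - 64) = -8*(-29) = 232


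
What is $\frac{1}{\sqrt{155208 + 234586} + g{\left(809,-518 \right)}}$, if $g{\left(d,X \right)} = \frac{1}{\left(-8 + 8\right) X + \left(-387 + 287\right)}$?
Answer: $\frac{100}{3897939999} + \frac{10000 \sqrt{389794}}{3897939999} \approx 0.0016017$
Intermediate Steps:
$g{\left(d,X \right)} = - \frac{1}{100}$ ($g{\left(d,X \right)} = \frac{1}{0 X - 100} = \frac{1}{0 - 100} = \frac{1}{-100} = - \frac{1}{100}$)
$\frac{1}{\sqrt{155208 + 234586} + g{\left(809,-518 \right)}} = \frac{1}{\sqrt{155208 + 234586} - \frac{1}{100}} = \frac{1}{\sqrt{389794} - \frac{1}{100}} = \frac{1}{- \frac{1}{100} + \sqrt{389794}}$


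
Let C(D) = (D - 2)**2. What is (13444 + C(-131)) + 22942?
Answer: 54075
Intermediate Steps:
C(D) = (-2 + D)**2
(13444 + C(-131)) + 22942 = (13444 + (-2 - 131)**2) + 22942 = (13444 + (-133)**2) + 22942 = (13444 + 17689) + 22942 = 31133 + 22942 = 54075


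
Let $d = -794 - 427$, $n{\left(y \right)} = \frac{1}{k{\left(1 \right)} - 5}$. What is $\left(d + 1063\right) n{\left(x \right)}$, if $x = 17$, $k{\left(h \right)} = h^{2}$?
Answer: $\frac{79}{2} \approx 39.5$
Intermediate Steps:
$n{\left(y \right)} = - \frac{1}{4}$ ($n{\left(y \right)} = \frac{1}{1^{2} - 5} = \frac{1}{1 - 5} = \frac{1}{-4} = - \frac{1}{4}$)
$d = -1221$ ($d = -794 - 427 = -1221$)
$\left(d + 1063\right) n{\left(x \right)} = \left(-1221 + 1063\right) \left(- \frac{1}{4}\right) = \left(-158\right) \left(- \frac{1}{4}\right) = \frac{79}{2}$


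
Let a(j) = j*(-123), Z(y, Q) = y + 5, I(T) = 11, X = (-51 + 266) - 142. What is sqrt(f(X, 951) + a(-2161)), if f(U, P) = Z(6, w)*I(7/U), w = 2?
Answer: 2*sqrt(66481) ≈ 515.68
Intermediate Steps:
X = 73 (X = 215 - 142 = 73)
Z(y, Q) = 5 + y
f(U, P) = 121 (f(U, P) = (5 + 6)*11 = 11*11 = 121)
a(j) = -123*j
sqrt(f(X, 951) + a(-2161)) = sqrt(121 - 123*(-2161)) = sqrt(121 + 265803) = sqrt(265924) = 2*sqrt(66481)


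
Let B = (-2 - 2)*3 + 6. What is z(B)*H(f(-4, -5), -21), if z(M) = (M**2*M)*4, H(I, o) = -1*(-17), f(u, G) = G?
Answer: -14688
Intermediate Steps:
H(I, o) = 17
B = -6 (B = -4*3 + 6 = -12 + 6 = -6)
z(M) = 4*M**3 (z(M) = M**3*4 = 4*M**3)
z(B)*H(f(-4, -5), -21) = (4*(-6)**3)*17 = (4*(-216))*17 = -864*17 = -14688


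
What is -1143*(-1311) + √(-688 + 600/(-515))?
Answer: 1498473 + 2*I*√1827838/103 ≈ 1.4985e+6 + 26.252*I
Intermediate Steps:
-1143*(-1311) + √(-688 + 600/(-515)) = 1498473 + √(-688 + 600*(-1/515)) = 1498473 + √(-688 - 120/103) = 1498473 + √(-70984/103) = 1498473 + 2*I*√1827838/103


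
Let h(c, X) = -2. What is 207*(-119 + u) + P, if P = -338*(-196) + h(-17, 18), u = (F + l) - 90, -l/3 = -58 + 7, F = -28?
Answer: 48858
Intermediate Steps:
l = 153 (l = -3*(-58 + 7) = -3*(-51) = 153)
u = 35 (u = (-28 + 153) - 90 = 125 - 90 = 35)
P = 66246 (P = -338*(-196) - 2 = 66248 - 2 = 66246)
207*(-119 + u) + P = 207*(-119 + 35) + 66246 = 207*(-84) + 66246 = -17388 + 66246 = 48858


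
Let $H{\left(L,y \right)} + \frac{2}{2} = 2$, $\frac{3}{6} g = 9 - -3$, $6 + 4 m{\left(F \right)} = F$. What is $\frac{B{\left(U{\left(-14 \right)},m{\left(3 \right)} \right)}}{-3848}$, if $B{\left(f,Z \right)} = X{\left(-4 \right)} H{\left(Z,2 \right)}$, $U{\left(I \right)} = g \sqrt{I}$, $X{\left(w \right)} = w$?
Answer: $\frac{1}{962} \approx 0.0010395$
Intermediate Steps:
$m{\left(F \right)} = - \frac{3}{2} + \frac{F}{4}$
$g = 24$ ($g = 2 \left(9 - -3\right) = 2 \left(9 + 3\right) = 2 \cdot 12 = 24$)
$H{\left(L,y \right)} = 1$ ($H{\left(L,y \right)} = -1 + 2 = 1$)
$U{\left(I \right)} = 24 \sqrt{I}$
$B{\left(f,Z \right)} = -4$ ($B{\left(f,Z \right)} = \left(-4\right) 1 = -4$)
$\frac{B{\left(U{\left(-14 \right)},m{\left(3 \right)} \right)}}{-3848} = - \frac{4}{-3848} = \left(-4\right) \left(- \frac{1}{3848}\right) = \frac{1}{962}$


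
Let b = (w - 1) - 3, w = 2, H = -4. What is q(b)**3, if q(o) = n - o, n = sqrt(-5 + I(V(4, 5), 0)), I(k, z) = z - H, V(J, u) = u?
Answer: (2 + I)**3 ≈ 2.0 + 11.0*I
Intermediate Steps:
I(k, z) = 4 + z (I(k, z) = z - 1*(-4) = z + 4 = 4 + z)
b = -2 (b = (2 - 1) - 3 = 1 - 3 = -2)
n = I (n = sqrt(-5 + (4 + 0)) = sqrt(-5 + 4) = sqrt(-1) = I ≈ 1.0*I)
q(o) = I - o
q(b)**3 = (I - 1*(-2))**3 = (I + 2)**3 = (2 + I)**3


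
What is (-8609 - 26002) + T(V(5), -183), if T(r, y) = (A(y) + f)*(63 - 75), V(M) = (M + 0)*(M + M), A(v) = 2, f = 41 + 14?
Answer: -35295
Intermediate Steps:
f = 55
V(M) = 2*M² (V(M) = M*(2*M) = 2*M²)
T(r, y) = -684 (T(r, y) = (2 + 55)*(63 - 75) = 57*(-12) = -684)
(-8609 - 26002) + T(V(5), -183) = (-8609 - 26002) - 684 = -34611 - 684 = -35295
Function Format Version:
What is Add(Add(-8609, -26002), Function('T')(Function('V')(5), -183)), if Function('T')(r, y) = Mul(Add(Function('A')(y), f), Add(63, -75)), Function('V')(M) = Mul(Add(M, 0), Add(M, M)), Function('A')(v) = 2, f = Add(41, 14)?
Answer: -35295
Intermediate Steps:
f = 55
Function('V')(M) = Mul(2, Pow(M, 2)) (Function('V')(M) = Mul(M, Mul(2, M)) = Mul(2, Pow(M, 2)))
Function('T')(r, y) = -684 (Function('T')(r, y) = Mul(Add(2, 55), Add(63, -75)) = Mul(57, -12) = -684)
Add(Add(-8609, -26002), Function('T')(Function('V')(5), -183)) = Add(Add(-8609, -26002), -684) = Add(-34611, -684) = -35295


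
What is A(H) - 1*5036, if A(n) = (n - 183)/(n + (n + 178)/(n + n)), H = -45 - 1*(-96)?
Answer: -27363980/5431 ≈ -5038.5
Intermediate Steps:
H = 51 (H = -45 + 96 = 51)
A(n) = (-183 + n)/(n + (178 + n)/(2*n)) (A(n) = (-183 + n)/(n + (178 + n)/((2*n))) = (-183 + n)/(n + (178 + n)*(1/(2*n))) = (-183 + n)/(n + (178 + n)/(2*n)))
A(H) - 1*5036 = 2*51*(-183 + 51)/(178 + 51 + 2*51²) - 1*5036 = 2*51*(-132)/(178 + 51 + 2*2601) - 5036 = 2*51*(-132)/(178 + 51 + 5202) - 5036 = 2*51*(-132)/5431 - 5036 = 2*51*(1/5431)*(-132) - 5036 = -13464/5431 - 5036 = -27363980/5431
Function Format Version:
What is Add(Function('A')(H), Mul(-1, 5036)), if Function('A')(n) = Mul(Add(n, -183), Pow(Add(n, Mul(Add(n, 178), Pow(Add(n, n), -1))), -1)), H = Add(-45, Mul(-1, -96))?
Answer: Rational(-27363980, 5431) ≈ -5038.5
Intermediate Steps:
H = 51 (H = Add(-45, 96) = 51)
Function('A')(n) = Mul(Pow(Add(n, Mul(Rational(1, 2), Pow(n, -1), Add(178, n))), -1), Add(-183, n)) (Function('A')(n) = Mul(Add(-183, n), Pow(Add(n, Mul(Add(178, n), Pow(Mul(2, n), -1))), -1)) = Mul(Add(-183, n), Pow(Add(n, Mul(Add(178, n), Mul(Rational(1, 2), Pow(n, -1)))), -1)) = Mul(Add(-183, n), Pow(Add(n, Mul(Rational(1, 2), Pow(n, -1), Add(178, n))), -1)) = Mul(Pow(Add(n, Mul(Rational(1, 2), Pow(n, -1), Add(178, n))), -1), Add(-183, n)))
Add(Function('A')(H), Mul(-1, 5036)) = Add(Mul(2, 51, Pow(Add(178, 51, Mul(2, Pow(51, 2))), -1), Add(-183, 51)), Mul(-1, 5036)) = Add(Mul(2, 51, Pow(Add(178, 51, Mul(2, 2601)), -1), -132), -5036) = Add(Mul(2, 51, Pow(Add(178, 51, 5202), -1), -132), -5036) = Add(Mul(2, 51, Pow(5431, -1), -132), -5036) = Add(Mul(2, 51, Rational(1, 5431), -132), -5036) = Add(Rational(-13464, 5431), -5036) = Rational(-27363980, 5431)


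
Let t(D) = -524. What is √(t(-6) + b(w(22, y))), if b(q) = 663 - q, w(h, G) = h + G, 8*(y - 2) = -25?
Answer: 3*√210/4 ≈ 10.869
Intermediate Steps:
y = -9/8 (y = 2 + (⅛)*(-25) = 2 - 25/8 = -9/8 ≈ -1.1250)
w(h, G) = G + h
√(t(-6) + b(w(22, y))) = √(-524 + (663 - (-9/8 + 22))) = √(-524 + (663 - 1*167/8)) = √(-524 + (663 - 167/8)) = √(-524 + 5137/8) = √(945/8) = 3*√210/4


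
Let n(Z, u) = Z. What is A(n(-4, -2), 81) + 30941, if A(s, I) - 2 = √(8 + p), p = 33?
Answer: 30943 + √41 ≈ 30949.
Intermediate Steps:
A(s, I) = 2 + √41 (A(s, I) = 2 + √(8 + 33) = 2 + √41)
A(n(-4, -2), 81) + 30941 = (2 + √41) + 30941 = 30943 + √41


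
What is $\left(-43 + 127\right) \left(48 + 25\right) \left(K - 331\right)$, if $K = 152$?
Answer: $-1097628$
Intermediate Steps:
$\left(-43 + 127\right) \left(48 + 25\right) \left(K - 331\right) = \left(-43 + 127\right) \left(48 + 25\right) \left(152 - 331\right) = 84 \cdot 73 \left(-179\right) = 6132 \left(-179\right) = -1097628$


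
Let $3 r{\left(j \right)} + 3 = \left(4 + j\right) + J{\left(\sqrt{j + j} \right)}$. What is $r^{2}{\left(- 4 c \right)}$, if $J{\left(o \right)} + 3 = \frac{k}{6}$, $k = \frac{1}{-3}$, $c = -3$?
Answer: $\frac{32041}{2916} \approx 10.988$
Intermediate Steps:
$k = - \frac{1}{3} \approx -0.33333$
$J{\left(o \right)} = - \frac{55}{18}$ ($J{\left(o \right)} = -3 - \frac{1}{3 \cdot 6} = -3 - \frac{1}{18} = - \frac{55}{18}$)
$r{\left(j \right)} = - \frac{37}{54} + \frac{j}{3}$ ($r{\left(j \right)} = -1 + \frac{\left(4 + j\right) - \frac{55}{18}}{3} = -1 + \frac{\frac{17}{18} + j}{3} = -1 + \left(\frac{17}{54} + \frac{j}{3}\right) = - \frac{37}{54} + \frac{j}{3}$)
$r^{2}{\left(- 4 c \right)} = \left(- \frac{37}{54} + \frac{\left(-4\right) \left(-3\right)}{3}\right)^{2} = \left(- \frac{37}{54} + \frac{1}{3} \cdot 12\right)^{2} = \left(- \frac{37}{54} + 4\right)^{2} = \left(\frac{179}{54}\right)^{2} = \frac{32041}{2916}$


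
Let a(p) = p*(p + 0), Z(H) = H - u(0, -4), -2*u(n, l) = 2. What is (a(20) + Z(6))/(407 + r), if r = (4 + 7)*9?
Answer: 37/46 ≈ 0.80435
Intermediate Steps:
u(n, l) = -1 (u(n, l) = -½*2 = -1)
Z(H) = 1 + H (Z(H) = H - 1*(-1) = H + 1 = 1 + H)
a(p) = p² (a(p) = p*p = p²)
r = 99 (r = 11*9 = 99)
(a(20) + Z(6))/(407 + r) = (20² + (1 + 6))/(407 + 99) = (400 + 7)/506 = 407*(1/506) = 37/46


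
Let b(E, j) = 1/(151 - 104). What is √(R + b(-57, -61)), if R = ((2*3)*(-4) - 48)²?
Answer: √11451503/47 ≈ 72.000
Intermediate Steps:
b(E, j) = 1/47
R = 5184 (R = (6*(-4) - 48)² = (-24 - 48)² = (-72)² = 5184)
√(R + b(-57, -61)) = √(5184 + 1/47) = √(243649/47) = √11451503/47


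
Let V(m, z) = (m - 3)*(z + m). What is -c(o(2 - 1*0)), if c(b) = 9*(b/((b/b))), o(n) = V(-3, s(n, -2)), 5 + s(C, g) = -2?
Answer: -540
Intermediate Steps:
s(C, g) = -7 (s(C, g) = -5 - 2 = -7)
V(m, z) = (-3 + m)*(m + z)
o(n) = 60 (o(n) = (-3)² - 3*(-3) - 3*(-7) - 3*(-7) = 9 + 9 + 21 + 21 = 60)
c(b) = 9*b (c(b) = 9*(b/1) = 9*(b*1) = 9*b)
-c(o(2 - 1*0)) = -9*60 = -1*540 = -540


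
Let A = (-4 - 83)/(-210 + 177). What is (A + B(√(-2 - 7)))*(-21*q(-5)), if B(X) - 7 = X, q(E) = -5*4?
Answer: 44520/11 + 1260*I ≈ 4047.3 + 1260.0*I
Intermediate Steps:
q(E) = -20
B(X) = 7 + X
A = 29/11 (A = -87/(-33) = -87*(-1/33) = 29/11 ≈ 2.6364)
(A + B(√(-2 - 7)))*(-21*q(-5)) = (29/11 + (7 + √(-2 - 7)))*(-21*(-20)) = (29/11 + (7 + √(-9)))*420 = (29/11 + (7 + 3*I))*420 = (106/11 + 3*I)*420 = 44520/11 + 1260*I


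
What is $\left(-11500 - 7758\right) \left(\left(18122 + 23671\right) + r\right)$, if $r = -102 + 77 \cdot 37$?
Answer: $-857751320$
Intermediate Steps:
$r = 2747$ ($r = -102 + 2849 = 2747$)
$\left(-11500 - 7758\right) \left(\left(18122 + 23671\right) + r\right) = \left(-11500 - 7758\right) \left(\left(18122 + 23671\right) + 2747\right) = - 19258 \left(41793 + 2747\right) = \left(-19258\right) 44540 = -857751320$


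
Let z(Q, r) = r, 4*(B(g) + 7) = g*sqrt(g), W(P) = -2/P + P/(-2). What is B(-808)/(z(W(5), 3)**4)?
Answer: -7/81 - 404*I*sqrt(202)/81 ≈ -0.08642 - 70.888*I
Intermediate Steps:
W(P) = -2/P - P/2 (W(P) = -2/P + P*(-1/2) = -2/P - P/2)
B(g) = -7 + g**(3/2)/4 (B(g) = -7 + (g*sqrt(g))/4 = -7 + g**(3/2)/4)
B(-808)/(z(W(5), 3)**4) = (-7 + (-808)**(3/2)/4)/(3**4) = (-7 + (-1616*I*sqrt(202))/4)/81 = (-7 - 404*I*sqrt(202))*(1/81) = -7/81 - 404*I*sqrt(202)/81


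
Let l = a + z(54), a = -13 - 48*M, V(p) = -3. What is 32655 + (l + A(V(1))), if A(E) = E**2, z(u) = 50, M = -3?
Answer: 32845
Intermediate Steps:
a = 131 (a = -13 - 48*(-3) = -13 + 144 = 131)
l = 181 (l = 131 + 50 = 181)
32655 + (l + A(V(1))) = 32655 + (181 + (-3)**2) = 32655 + (181 + 9) = 32655 + 190 = 32845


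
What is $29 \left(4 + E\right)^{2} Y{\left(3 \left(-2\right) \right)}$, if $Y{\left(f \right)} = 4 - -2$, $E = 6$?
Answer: $17400$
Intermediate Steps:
$Y{\left(f \right)} = 6$ ($Y{\left(f \right)} = 4 + 2 = 6$)
$29 \left(4 + E\right)^{2} Y{\left(3 \left(-2\right) \right)} = 29 \left(4 + 6\right)^{2} \cdot 6 = 29 \cdot 10^{2} \cdot 6 = 29 \cdot 100 \cdot 6 = 2900 \cdot 6 = 17400$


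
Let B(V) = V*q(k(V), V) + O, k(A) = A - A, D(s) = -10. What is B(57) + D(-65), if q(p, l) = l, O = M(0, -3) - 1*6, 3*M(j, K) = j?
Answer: 3233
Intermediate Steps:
k(A) = 0
M(j, K) = j/3
O = -6 (O = (1/3)*0 - 1*6 = 0 - 6 = -6)
B(V) = -6 + V**2 (B(V) = V*V - 6 = V**2 - 6 = -6 + V**2)
B(57) + D(-65) = (-6 + 57**2) - 10 = (-6 + 3249) - 10 = 3243 - 10 = 3233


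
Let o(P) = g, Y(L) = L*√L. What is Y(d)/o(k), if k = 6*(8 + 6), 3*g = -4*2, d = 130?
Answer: -195*√130/4 ≈ -555.84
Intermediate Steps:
g = -8/3 (g = (-4*2)/3 = (⅓)*(-8) = -8/3 ≈ -2.6667)
Y(L) = L^(3/2)
k = 84 (k = 6*14 = 84)
o(P) = -8/3
Y(d)/o(k) = 130^(3/2)/(-8/3) = (130*√130)*(-3/8) = -195*√130/4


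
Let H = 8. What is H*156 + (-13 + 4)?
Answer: 1239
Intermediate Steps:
H*156 + (-13 + 4) = 8*156 + (-13 + 4) = 1248 - 9 = 1239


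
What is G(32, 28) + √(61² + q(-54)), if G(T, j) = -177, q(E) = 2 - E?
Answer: -177 + √3777 ≈ -115.54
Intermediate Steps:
G(32, 28) + √(61² + q(-54)) = -177 + √(61² + (2 - 1*(-54))) = -177 + √(3721 + (2 + 54)) = -177 + √(3721 + 56) = -177 + √3777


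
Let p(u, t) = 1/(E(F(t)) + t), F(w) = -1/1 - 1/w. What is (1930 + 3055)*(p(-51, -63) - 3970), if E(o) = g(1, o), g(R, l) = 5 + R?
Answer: -1128060635/57 ≈ -1.9791e+7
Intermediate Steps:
F(w) = -1 - 1/w (F(w) = -1*1 - 1/w = -1 - 1/w)
E(o) = 6 (E(o) = 5 + 1 = 6)
p(u, t) = 1/(6 + t)
(1930 + 3055)*(p(-51, -63) - 3970) = (1930 + 3055)*(1/(6 - 63) - 3970) = 4985*(1/(-57) - 3970) = 4985*(-1/57 - 3970) = 4985*(-226291/57) = -1128060635/57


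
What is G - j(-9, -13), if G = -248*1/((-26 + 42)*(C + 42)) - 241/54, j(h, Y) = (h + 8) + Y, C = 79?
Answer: 30739/3267 ≈ 9.4089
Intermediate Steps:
j(h, Y) = 8 + Y + h (j(h, Y) = (8 + h) + Y = 8 + Y + h)
G = -14999/3267 (G = -248*1/((-26 + 42)*(79 + 42)) - 241/54 = -248/(121*16) - 241*1/54 = -248/1936 - 241/54 = -248*1/1936 - 241/54 = -31/242 - 241/54 = -14999/3267 ≈ -4.5911)
G - j(-9, -13) = -14999/3267 - (8 - 13 - 9) = -14999/3267 - 1*(-14) = -14999/3267 + 14 = 30739/3267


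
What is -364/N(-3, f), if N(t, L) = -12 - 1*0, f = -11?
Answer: 91/3 ≈ 30.333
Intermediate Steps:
N(t, L) = -12 (N(t, L) = -12 + 0 = -12)
-364/N(-3, f) = -364/(-12) = -364*(-1/12) = 91/3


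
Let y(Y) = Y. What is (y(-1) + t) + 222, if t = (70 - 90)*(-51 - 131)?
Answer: 3861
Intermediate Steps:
t = 3640 (t = -20*(-182) = 3640)
(y(-1) + t) + 222 = (-1 + 3640) + 222 = 3639 + 222 = 3861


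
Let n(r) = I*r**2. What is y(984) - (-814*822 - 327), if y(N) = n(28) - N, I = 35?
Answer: 695891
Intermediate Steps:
n(r) = 35*r**2
y(N) = 27440 - N (y(N) = 35*28**2 - N = 35*784 - N = 27440 - N)
y(984) - (-814*822 - 327) = (27440 - 1*984) - (-814*822 - 327) = (27440 - 984) - (-669108 - 327) = 26456 - 1*(-669435) = 26456 + 669435 = 695891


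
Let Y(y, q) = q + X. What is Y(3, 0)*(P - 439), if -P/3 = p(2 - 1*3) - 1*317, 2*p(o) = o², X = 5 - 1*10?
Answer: -5105/2 ≈ -2552.5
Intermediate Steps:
X = -5 (X = 5 - 10 = -5)
Y(y, q) = -5 + q (Y(y, q) = q - 5 = -5 + q)
p(o) = o²/2
P = 1899/2 (P = -3*((2 - 1*3)²/2 - 1*317) = -3*((2 - 3)²/2 - 317) = -3*((½)*(-1)² - 317) = -3*((½)*1 - 317) = -3*(½ - 317) = -3*(-633/2) = 1899/2 ≈ 949.50)
Y(3, 0)*(P - 439) = (-5 + 0)*(1899/2 - 439) = -5*1021/2 = -5105/2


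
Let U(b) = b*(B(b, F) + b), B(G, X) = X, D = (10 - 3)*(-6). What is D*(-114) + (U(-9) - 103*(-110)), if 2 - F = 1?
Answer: 16190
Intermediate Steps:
F = 1 (F = 2 - 1*1 = 2 - 1 = 1)
D = -42 (D = 7*(-6) = -42)
U(b) = b*(1 + b)
D*(-114) + (U(-9) - 103*(-110)) = -42*(-114) + (-9*(1 - 9) - 103*(-110)) = 4788 + (-9*(-8) + 11330) = 4788 + (72 + 11330) = 4788 + 11402 = 16190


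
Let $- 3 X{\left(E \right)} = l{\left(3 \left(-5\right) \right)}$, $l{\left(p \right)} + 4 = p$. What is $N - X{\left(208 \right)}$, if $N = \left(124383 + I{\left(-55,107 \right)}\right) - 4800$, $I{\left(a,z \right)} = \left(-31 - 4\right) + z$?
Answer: $\frac{358946}{3} \approx 1.1965 \cdot 10^{5}$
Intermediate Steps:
$I{\left(a,z \right)} = -35 + z$
$l{\left(p \right)} = -4 + p$
$N = 119655$ ($N = \left(124383 + \left(-35 + 107\right)\right) - 4800 = \left(124383 + 72\right) - 4800 = 124455 - 4800 = 119655$)
$X{\left(E \right)} = \frac{19}{3}$ ($X{\left(E \right)} = - \frac{-4 + 3 \left(-5\right)}{3} = - \frac{-4 - 15}{3} = \left(- \frac{1}{3}\right) \left(-19\right) = \frac{19}{3}$)
$N - X{\left(208 \right)} = 119655 - \frac{19}{3} = \frac{358946}{3}$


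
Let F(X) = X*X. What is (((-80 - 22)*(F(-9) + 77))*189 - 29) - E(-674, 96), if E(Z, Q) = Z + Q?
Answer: -3045375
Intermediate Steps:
E(Z, Q) = Q + Z
F(X) = X²
(((-80 - 22)*(F(-9) + 77))*189 - 29) - E(-674, 96) = (((-80 - 22)*((-9)² + 77))*189 - 29) - (96 - 674) = (-102*(81 + 77)*189 - 29) - 1*(-578) = (-102*158*189 - 29) + 578 = (-16116*189 - 29) + 578 = (-3045924 - 29) + 578 = -3045953 + 578 = -3045375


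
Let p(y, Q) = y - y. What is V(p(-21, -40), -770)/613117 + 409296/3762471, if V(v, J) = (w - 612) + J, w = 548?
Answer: 82602811606/768944977369 ≈ 0.10742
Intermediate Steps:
p(y, Q) = 0
V(v, J) = -64 + J (V(v, J) = (548 - 612) + J = -64 + J)
V(p(-21, -40), -770)/613117 + 409296/3762471 = (-64 - 770)/613117 + 409296/3762471 = -834*1/613117 + 409296*(1/3762471) = -834/613117 + 136432/1254157 = 82602811606/768944977369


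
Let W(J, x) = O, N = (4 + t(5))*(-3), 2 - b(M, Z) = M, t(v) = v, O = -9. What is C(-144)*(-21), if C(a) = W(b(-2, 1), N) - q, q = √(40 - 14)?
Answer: 189 + 21*√26 ≈ 296.08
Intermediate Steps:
b(M, Z) = 2 - M
N = -27 (N = (4 + 5)*(-3) = 9*(-3) = -27)
W(J, x) = -9
q = √26 ≈ 5.0990
C(a) = -9 - √26
C(-144)*(-21) = (-9 - √26)*(-21) = 189 + 21*√26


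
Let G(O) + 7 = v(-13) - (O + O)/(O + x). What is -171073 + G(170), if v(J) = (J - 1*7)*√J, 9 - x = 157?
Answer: -1882050/11 - 20*I*√13 ≈ -1.711e+5 - 72.111*I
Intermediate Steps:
x = -148 (x = 9 - 1*157 = 9 - 157 = -148)
v(J) = √J*(-7 + J) (v(J) = (J - 7)*√J = (-7 + J)*√J = √J*(-7 + J))
G(O) = -7 - 20*I*√13 - 2*O/(-148 + O) (G(O) = -7 + (√(-13)*(-7 - 13) - (O + O)/(O - 148)) = -7 + ((I*√13)*(-20) - 2*O/(-148 + O)) = -7 + (-20*I*√13 - 2*O/(-148 + O)) = -7 - 20*I*√13 - 2*O/(-148 + O))
-171073 + G(170) = -171073 + (1036 - 9*170 + 2960*I*√13 - 20*I*170*√13)/(-148 + 170) = -171073 + (1036 - 1530 + 2960*I*√13 - 3400*I*√13)/22 = -171073 + (-494 - 440*I*√13)/22 = -171073 + (-247/11 - 20*I*√13) = -1882050/11 - 20*I*√13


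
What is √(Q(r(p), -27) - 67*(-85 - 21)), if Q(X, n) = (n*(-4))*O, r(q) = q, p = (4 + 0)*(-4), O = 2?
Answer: √7318 ≈ 85.545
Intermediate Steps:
p = -16 (p = 4*(-4) = -16)
Q(X, n) = -8*n (Q(X, n) = (n*(-4))*2 = -4*n*2 = -8*n)
√(Q(r(p), -27) - 67*(-85 - 21)) = √(-8*(-27) - 67*(-85 - 21)) = √(216 - 67*(-106)) = √(216 + 7102) = √7318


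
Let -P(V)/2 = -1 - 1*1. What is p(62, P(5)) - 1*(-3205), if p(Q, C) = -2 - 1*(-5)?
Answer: 3208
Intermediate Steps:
P(V) = 4 (P(V) = -2*(-1 - 1*1) = -2*(-1 - 1) = -2*(-2) = 4)
p(Q, C) = 3 (p(Q, C) = -2 + 5 = 3)
p(62, P(5)) - 1*(-3205) = 3 - 1*(-3205) = 3 + 3205 = 3208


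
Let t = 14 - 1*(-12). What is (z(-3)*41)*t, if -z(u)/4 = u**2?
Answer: -38376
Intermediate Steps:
t = 26 (t = 14 + 12 = 26)
z(u) = -4*u**2
(z(-3)*41)*t = (-4*(-3)**2*41)*26 = (-4*9*41)*26 = -36*41*26 = -1476*26 = -38376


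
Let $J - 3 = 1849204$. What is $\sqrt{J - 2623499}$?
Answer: $2 i \sqrt{193573} \approx 879.94 i$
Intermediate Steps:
$J = 1849207$ ($J = 3 + 1849204 = 1849207$)
$\sqrt{J - 2623499} = \sqrt{1849207 - 2623499} = \sqrt{-774292} = 2 i \sqrt{193573}$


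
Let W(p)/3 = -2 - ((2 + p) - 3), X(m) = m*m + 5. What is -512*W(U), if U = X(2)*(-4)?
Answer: -53760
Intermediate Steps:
X(m) = 5 + m² (X(m) = m² + 5 = 5 + m²)
U = -36 (U = (5 + 2²)*(-4) = (5 + 4)*(-4) = 9*(-4) = -36)
W(p) = -3 - 3*p (W(p) = 3*(-2 - ((2 + p) - 3)) = 3*(-2 - (-1 + p)) = 3*(-2 + (1 - p)) = 3*(-1 - p) = -3 - 3*p)
-512*W(U) = -512*(-3 - 3*(-36)) = -512*(-3 + 108) = -512*105 = -53760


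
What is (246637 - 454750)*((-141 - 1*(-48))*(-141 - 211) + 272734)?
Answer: -63572278110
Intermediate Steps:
(246637 - 454750)*((-141 - 1*(-48))*(-141 - 211) + 272734) = -208113*((-141 + 48)*(-352) + 272734) = -208113*(-93*(-352) + 272734) = -208113*(32736 + 272734) = -208113*305470 = -63572278110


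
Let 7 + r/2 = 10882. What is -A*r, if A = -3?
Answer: 65250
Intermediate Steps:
r = 21750 (r = -14 + 2*10882 = -14 + 21764 = 21750)
-A*r = -(-3)*21750 = -1*(-65250) = 65250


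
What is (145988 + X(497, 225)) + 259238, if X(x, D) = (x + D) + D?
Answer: 406173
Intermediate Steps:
X(x, D) = x + 2*D (X(x, D) = (D + x) + D = x + 2*D)
(145988 + X(497, 225)) + 259238 = (145988 + (497 + 2*225)) + 259238 = (145988 + (497 + 450)) + 259238 = (145988 + 947) + 259238 = 146935 + 259238 = 406173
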